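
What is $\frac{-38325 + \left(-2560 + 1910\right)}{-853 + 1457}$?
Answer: $- \frac{38975}{604} \approx -64.528$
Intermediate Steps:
$\frac{-38325 + \left(-2560 + 1910\right)}{-853 + 1457} = \frac{-38325 - 650}{604} = \left(-38975\right) \frac{1}{604} = - \frac{38975}{604}$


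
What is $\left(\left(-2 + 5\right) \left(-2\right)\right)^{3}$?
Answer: $-216$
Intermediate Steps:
$\left(\left(-2 + 5\right) \left(-2\right)\right)^{3} = \left(3 \left(-2\right)\right)^{3} = \left(-6\right)^{3} = -216$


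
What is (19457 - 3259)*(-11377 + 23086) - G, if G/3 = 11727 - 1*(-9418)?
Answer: 189598947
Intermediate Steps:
G = 63435 (G = 3*(11727 - 1*(-9418)) = 3*(11727 + 9418) = 3*21145 = 63435)
(19457 - 3259)*(-11377 + 23086) - G = (19457 - 3259)*(-11377 + 23086) - 1*63435 = 16198*11709 - 63435 = 189662382 - 63435 = 189598947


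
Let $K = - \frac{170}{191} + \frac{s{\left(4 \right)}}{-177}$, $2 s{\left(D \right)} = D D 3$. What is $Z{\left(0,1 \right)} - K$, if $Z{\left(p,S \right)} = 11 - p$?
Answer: $\frac{135517}{11269} \approx 12.026$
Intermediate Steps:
$s{\left(D \right)} = \frac{3 D^{2}}{2}$ ($s{\left(D \right)} = \frac{D D 3}{2} = \frac{D^{2} \cdot 3}{2} = \frac{3 D^{2}}{2}$)
$K = - \frac{11558}{11269}$ ($K = - \frac{170}{191} + \frac{\frac{3}{2} \cdot 4^{2}}{-177} = \left(-170\right) \frac{1}{191} + \frac{3}{2} \cdot 16 \left(- \frac{1}{177}\right) = - \frac{170}{191} + 24 \left(- \frac{1}{177}\right) = - \frac{170}{191} - \frac{8}{59} = - \frac{11558}{11269} \approx -1.0256$)
$Z{\left(0,1 \right)} - K = \left(11 - 0\right) - - \frac{11558}{11269} = \left(11 + 0\right) + \frac{11558}{11269} = 11 + \frac{11558}{11269} = \frac{135517}{11269}$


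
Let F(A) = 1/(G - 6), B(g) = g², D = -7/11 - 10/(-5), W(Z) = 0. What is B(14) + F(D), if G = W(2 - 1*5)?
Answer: 1175/6 ≈ 195.83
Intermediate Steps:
G = 0
D = 15/11 (D = -7*1/11 - 10*(-⅕) = -7/11 + 2 = 15/11 ≈ 1.3636)
F(A) = -⅙ (F(A) = 1/(0 - 6) = 1/(-6) = -⅙)
B(14) + F(D) = 14² - ⅙ = 196 - ⅙ = 1175/6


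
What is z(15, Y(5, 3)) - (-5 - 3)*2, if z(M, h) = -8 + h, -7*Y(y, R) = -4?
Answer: 60/7 ≈ 8.5714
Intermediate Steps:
Y(y, R) = 4/7 (Y(y, R) = -⅐*(-4) = 4/7)
z(15, Y(5, 3)) - (-5 - 3)*2 = (-8 + 4/7) - (-5 - 3)*2 = -52/7 - (-8)*2 = -52/7 - 1*(-16) = -52/7 + 16 = 60/7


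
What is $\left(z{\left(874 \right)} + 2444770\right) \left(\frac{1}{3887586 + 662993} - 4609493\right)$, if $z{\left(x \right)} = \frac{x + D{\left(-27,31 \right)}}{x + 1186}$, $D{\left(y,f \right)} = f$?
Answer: $- \frac{102562334940827295261}{9101158} \approx -1.1269 \cdot 10^{13}$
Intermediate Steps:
$z{\left(x \right)} = \frac{31 + x}{1186 + x}$ ($z{\left(x \right)} = \frac{x + 31}{x + 1186} = \frac{31 + x}{1186 + x}$)
$\left(z{\left(874 \right)} + 2444770\right) \left(\frac{1}{3887586 + 662993} - 4609493\right) = \left(\frac{31 + 874}{1186 + 874} + 2444770\right) \left(\frac{1}{3887586 + 662993} - 4609493\right) = \left(\frac{1}{2060} \cdot 905 + 2444770\right) \left(\frac{1}{4550579} - 4609493\right) = \left(\frac{181}{412} + 2444770\right) \left(- \frac{20975862046446}{4550579}\right) = \frac{1007245421}{412} \left(- \frac{20975862046446}{4550579}\right) = - \frac{102562334940827295261}{9101158}$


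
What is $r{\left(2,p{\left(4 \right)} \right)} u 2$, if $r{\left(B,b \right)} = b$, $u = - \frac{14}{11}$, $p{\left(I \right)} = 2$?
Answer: $- \frac{56}{11} \approx -5.0909$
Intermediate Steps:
$u = - \frac{14}{11}$ ($u = \left(-14\right) \frac{1}{11} = - \frac{14}{11} \approx -1.2727$)
$r{\left(2,p{\left(4 \right)} \right)} u 2 = 2 \left(- \frac{14}{11}\right) 2 = \left(- \frac{28}{11}\right) 2 = - \frac{56}{11}$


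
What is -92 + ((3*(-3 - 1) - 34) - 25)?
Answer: -163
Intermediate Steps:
-92 + ((3*(-3 - 1) - 34) - 25) = -92 + ((3*(-4) - 34) - 25) = -92 + ((-12 - 34) - 25) = -92 + (-46 - 25) = -92 - 71 = -163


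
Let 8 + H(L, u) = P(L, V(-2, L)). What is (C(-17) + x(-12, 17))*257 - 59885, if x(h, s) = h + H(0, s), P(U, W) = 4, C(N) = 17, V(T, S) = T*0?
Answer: -59628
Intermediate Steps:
V(T, S) = 0
H(L, u) = -4 (H(L, u) = -8 + 4 = -4)
x(h, s) = -4 + h (x(h, s) = h - 4 = -4 + h)
(C(-17) + x(-12, 17))*257 - 59885 = (17 + (-4 - 12))*257 - 59885 = (17 - 16)*257 - 59885 = 1*257 - 59885 = 257 - 59885 = -59628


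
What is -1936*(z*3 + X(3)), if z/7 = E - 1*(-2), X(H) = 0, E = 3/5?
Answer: -528528/5 ≈ -1.0571e+5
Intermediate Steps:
E = ⅗ (E = 3*(⅕) = ⅗ ≈ 0.60000)
z = 91/5 (z = 7*(⅗ - 1*(-2)) = 7*(⅗ + 2) = 7*(13/5) = 91/5 ≈ 18.200)
-1936*(z*3 + X(3)) = -1936*((91/5)*3 + 0) = -1936*(273/5 + 0) = -1936*273/5 = -528528/5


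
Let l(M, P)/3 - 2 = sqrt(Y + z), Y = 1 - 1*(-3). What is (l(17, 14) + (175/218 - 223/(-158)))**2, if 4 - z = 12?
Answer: 2333640268/74149321 + 848784*I/8611 ≈ 31.472 + 98.57*I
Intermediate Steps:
z = -8 (z = 4 - 1*12 = 4 - 12 = -8)
Y = 4 (Y = 1 + 3 = 4)
l(M, P) = 6 + 6*I (l(M, P) = 6 + 3*sqrt(4 - 8) = 6 + 3*sqrt(-4) = 6 + 3*(2*I) = 6 + 6*I)
(l(17, 14) + (175/218 - 223/(-158)))**2 = ((6 + 6*I) + (175/218 - 223/(-158)))**2 = ((6 + 6*I) + (175*(1/218) - 223*(-1/158)))**2 = ((6 + 6*I) + (175/218 + 223/158))**2 = ((6 + 6*I) + 19066/8611)**2 = (70732/8611 + 6*I)**2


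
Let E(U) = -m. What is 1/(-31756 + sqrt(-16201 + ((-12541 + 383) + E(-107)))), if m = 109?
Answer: -7939/252118001 - I*sqrt(7117)/504236002 ≈ -3.1489e-5 - 1.6731e-7*I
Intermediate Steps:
E(U) = -109 (E(U) = -1*109 = -109)
1/(-31756 + sqrt(-16201 + ((-12541 + 383) + E(-107)))) = 1/(-31756 + sqrt(-16201 + ((-12541 + 383) - 109))) = 1/(-31756 + sqrt(-16201 + (-12158 - 109))) = 1/(-31756 + sqrt(-16201 - 12267)) = 1/(-31756 + sqrt(-28468)) = 1/(-31756 + 2*I*sqrt(7117))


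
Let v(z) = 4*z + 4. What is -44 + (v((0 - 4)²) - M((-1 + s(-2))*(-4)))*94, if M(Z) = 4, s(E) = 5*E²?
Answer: 5972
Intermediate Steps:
v(z) = 4 + 4*z
-44 + (v((0 - 4)²) - M((-1 + s(-2))*(-4)))*94 = -44 + ((4 + 4*(0 - 4)²) - 1*4)*94 = -44 + ((4 + 4*(-4)²) - 4)*94 = -44 + ((4 + 4*16) - 4)*94 = -44 + ((4 + 64) - 4)*94 = -44 + (68 - 4)*94 = -44 + 64*94 = -44 + 6016 = 5972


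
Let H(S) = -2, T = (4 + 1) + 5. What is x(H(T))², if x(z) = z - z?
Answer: 0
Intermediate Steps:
T = 10 (T = 5 + 5 = 10)
x(z) = 0
x(H(T))² = 0² = 0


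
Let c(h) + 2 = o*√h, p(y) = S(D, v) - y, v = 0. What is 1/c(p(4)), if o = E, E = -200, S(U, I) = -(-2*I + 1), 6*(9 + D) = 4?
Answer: I/(2*(-I + 100*√5)) ≈ -9.9998e-6 + 0.002236*I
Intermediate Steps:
D = -25/3 (D = -9 + (⅙)*4 = -9 + ⅔ = -25/3 ≈ -8.3333)
S(U, I) = -1 + 2*I (S(U, I) = -(1 - 2*I) = -1 + 2*I)
p(y) = -1 - y (p(y) = (-1 + 2*0) - y = (-1 + 0) - y = -1 - y)
o = -200
c(h) = -2 - 200*√h
1/c(p(4)) = 1/(-2 - 200*√(-1 - 1*4)) = 1/(-2 - 200*√(-1 - 4)) = 1/(-2 - 200*I*√5)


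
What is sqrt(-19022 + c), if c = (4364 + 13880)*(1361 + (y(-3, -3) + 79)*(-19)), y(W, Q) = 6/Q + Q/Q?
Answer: 3*I*sqrt(247394) ≈ 1492.2*I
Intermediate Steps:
y(W, Q) = 1 + 6/Q (y(W, Q) = 6/Q + 1 = 1 + 6/Q)
c = -2207524 (c = (4364 + 13880)*(1361 + ((6 - 3)/(-3) + 79)*(-19)) = 18244*(1361 + (-1/3*3 + 79)*(-19)) = 18244*(1361 + (-1 + 79)*(-19)) = 18244*(1361 + 78*(-19)) = 18244*(1361 - 1482) = 18244*(-121) = -2207524)
sqrt(-19022 + c) = sqrt(-19022 - 2207524) = sqrt(-2226546) = 3*I*sqrt(247394)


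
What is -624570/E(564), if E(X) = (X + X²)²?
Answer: -20819/3384806520 ≈ -6.1507e-6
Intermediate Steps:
-624570/E(564) = -624570*1/(318096*(1 + 564)²) = -624570/(318096*565²) = -624570/(318096*319225) = -624570/101544195600 = -624570*1/101544195600 = -20819/3384806520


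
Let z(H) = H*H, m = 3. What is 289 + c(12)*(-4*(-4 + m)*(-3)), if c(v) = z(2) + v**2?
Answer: -1487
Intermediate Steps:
z(H) = H**2
c(v) = 4 + v**2 (c(v) = 2**2 + v**2 = 4 + v**2)
289 + c(12)*(-4*(-4 + m)*(-3)) = 289 + (4 + 12**2)*(-4*(-4 + 3)*(-3)) = 289 + (4 + 144)*(-4*(-1)*(-3)) = 289 + 148*(4*(-3)) = 289 + 148*(-12) = 289 - 1776 = -1487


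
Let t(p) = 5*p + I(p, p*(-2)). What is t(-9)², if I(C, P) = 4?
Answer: 1681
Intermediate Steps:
t(p) = 4 + 5*p (t(p) = 5*p + 4 = 4 + 5*p)
t(-9)² = (4 + 5*(-9))² = (4 - 45)² = (-41)² = 1681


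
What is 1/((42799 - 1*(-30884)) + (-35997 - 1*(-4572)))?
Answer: 1/42258 ≈ 2.3664e-5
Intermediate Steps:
1/((42799 - 1*(-30884)) + (-35997 - 1*(-4572))) = 1/((42799 + 30884) + (-35997 + 4572)) = 1/(73683 - 31425) = 1/42258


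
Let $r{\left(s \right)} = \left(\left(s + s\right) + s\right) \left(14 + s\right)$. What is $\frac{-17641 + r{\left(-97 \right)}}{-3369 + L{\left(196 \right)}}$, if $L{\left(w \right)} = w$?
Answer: $- \frac{6512}{3173} \approx -2.0523$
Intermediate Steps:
$r{\left(s \right)} = 3 s \left(14 + s\right)$ ($r{\left(s \right)} = \left(2 s + s\right) \left(14 + s\right) = 3 s \left(14 + s\right)$)
$\frac{-17641 + r{\left(-97 \right)}}{-3369 + L{\left(196 \right)}} = \frac{-17641 + 3 \left(-97\right) \left(14 - 97\right)}{-3369 + 196} = \frac{-17641 + 3 \left(-97\right) \left(-83\right)}{-3173} = \left(-17641 + 24153\right) \left(- \frac{1}{3173}\right) = 6512 \left(- \frac{1}{3173}\right) = - \frac{6512}{3173}$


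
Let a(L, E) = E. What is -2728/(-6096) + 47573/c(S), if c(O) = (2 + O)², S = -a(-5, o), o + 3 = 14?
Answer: 12092749/20574 ≈ 587.77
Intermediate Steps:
o = 11 (o = -3 + 14 = 11)
S = -11 (S = -1*11 = -11)
-2728/(-6096) + 47573/c(S) = -2728/(-6096) + 47573/((2 - 11)²) = -2728*(-1/6096) + 47573/((-9)²) = 341/762 + 47573/81 = 12092749/20574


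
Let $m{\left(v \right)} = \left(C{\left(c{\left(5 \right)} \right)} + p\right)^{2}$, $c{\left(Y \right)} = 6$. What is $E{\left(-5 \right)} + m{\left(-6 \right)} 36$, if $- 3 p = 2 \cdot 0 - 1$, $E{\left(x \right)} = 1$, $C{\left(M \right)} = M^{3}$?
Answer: $1684805$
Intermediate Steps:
$p = \frac{1}{3}$ ($p = - \frac{2 \cdot 0 - 1}{3} = - \frac{0 - 1}{3} = \left(- \frac{1}{3}\right) \left(-1\right) = \frac{1}{3} \approx 0.33333$)
$m{\left(v \right)} = \frac{421201}{9}$ ($m{\left(v \right)} = \left(6^{3} + \frac{1}{3}\right)^{2} = \left(216 + \frac{1}{3}\right)^{2} = \left(\frac{649}{3}\right)^{2} = \frac{421201}{9}$)
$E{\left(-5 \right)} + m{\left(-6 \right)} 36 = 1 + \frac{421201}{9} \cdot 36 = 1 + 1684804 = 1684805$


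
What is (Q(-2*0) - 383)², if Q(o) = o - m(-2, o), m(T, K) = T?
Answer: 145161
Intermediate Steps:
Q(o) = 2 + o (Q(o) = o - 1*(-2) = o + 2 = 2 + o)
(Q(-2*0) - 383)² = ((2 - 2*0) - 383)² = ((2 + 0) - 383)² = (2 - 383)² = (-381)² = 145161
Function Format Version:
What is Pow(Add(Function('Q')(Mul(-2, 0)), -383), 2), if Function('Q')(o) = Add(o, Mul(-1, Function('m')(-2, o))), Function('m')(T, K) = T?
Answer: 145161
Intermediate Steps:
Function('Q')(o) = Add(2, o) (Function('Q')(o) = Add(o, Mul(-1, -2)) = Add(o, 2) = Add(2, o))
Pow(Add(Function('Q')(Mul(-2, 0)), -383), 2) = Pow(Add(Add(2, Mul(-2, 0)), -383), 2) = Pow(Add(Add(2, 0), -383), 2) = Pow(Add(2, -383), 2) = Pow(-381, 2) = 145161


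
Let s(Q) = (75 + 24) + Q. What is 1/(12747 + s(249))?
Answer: 1/13095 ≈ 7.6365e-5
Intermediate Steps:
s(Q) = 99 + Q
1/(12747 + s(249)) = 1/(12747 + (99 + 249)) = 1/(12747 + 348) = 1/13095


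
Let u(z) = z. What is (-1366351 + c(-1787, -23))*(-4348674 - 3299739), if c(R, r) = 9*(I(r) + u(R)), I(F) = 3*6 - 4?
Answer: 10572462477204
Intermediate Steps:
I(F) = 14 (I(F) = 18 - 4 = 14)
c(R, r) = 126 + 9*R (c(R, r) = 9*(14 + R) = 126 + 9*R)
(-1366351 + c(-1787, -23))*(-4348674 - 3299739) = (-1366351 + (126 + 9*(-1787)))*(-4348674 - 3299739) = (-1366351 + (126 - 16083))*(-7648413) = (-1366351 - 15957)*(-7648413) = -1382308*(-7648413) = 10572462477204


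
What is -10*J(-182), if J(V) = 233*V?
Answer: 424060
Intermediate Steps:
-10*J(-182) = -2330*(-182) = -10*(-42406) = 424060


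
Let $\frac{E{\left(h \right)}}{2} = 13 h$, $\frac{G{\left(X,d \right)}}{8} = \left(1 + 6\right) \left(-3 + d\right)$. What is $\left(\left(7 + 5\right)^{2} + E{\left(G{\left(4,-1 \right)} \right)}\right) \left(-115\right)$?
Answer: $653200$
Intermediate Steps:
$G{\left(X,d \right)} = -168 + 56 d$ ($G{\left(X,d \right)} = 8 \left(1 + 6\right) \left(-3 + d\right) = 8 \cdot 7 \left(-3 + d\right) = 8 \left(-21 + 7 d\right) = -168 + 56 d$)
$E{\left(h \right)} = 26 h$ ($E{\left(h \right)} = 2 \cdot 13 h = 26 h$)
$\left(\left(7 + 5\right)^{2} + E{\left(G{\left(4,-1 \right)} \right)}\right) \left(-115\right) = \left(\left(7 + 5\right)^{2} + 26 \left(-168 + 56 \left(-1\right)\right)\right) \left(-115\right) = \left(12^{2} + 26 \left(-168 - 56\right)\right) \left(-115\right) = \left(144 + 26 \left(-224\right)\right) \left(-115\right) = \left(144 - 5824\right) \left(-115\right) = \left(-5680\right) \left(-115\right) = 653200$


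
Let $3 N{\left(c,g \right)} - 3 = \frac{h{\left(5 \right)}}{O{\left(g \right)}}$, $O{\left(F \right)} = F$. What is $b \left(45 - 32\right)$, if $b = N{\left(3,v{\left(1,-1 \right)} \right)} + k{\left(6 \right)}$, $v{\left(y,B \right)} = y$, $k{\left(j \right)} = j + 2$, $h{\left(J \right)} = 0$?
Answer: $117$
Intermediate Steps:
$k{\left(j \right)} = 2 + j$
$N{\left(c,g \right)} = 1$ ($N{\left(c,g \right)} = 1 + \frac{0 \frac{1}{g}}{3} = 1 + \frac{1}{3} \cdot 0 = 1 + 0 = 1$)
$b = 9$ ($b = 1 + \left(2 + 6\right) = 1 + 8 = 9$)
$b \left(45 - 32\right) = 9 \left(45 - 32\right) = 9 \cdot 13 = 117$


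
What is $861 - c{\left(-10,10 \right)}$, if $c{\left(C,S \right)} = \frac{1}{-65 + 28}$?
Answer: $\frac{31858}{37} \approx 861.03$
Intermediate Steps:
$c{\left(C,S \right)} = - \frac{1}{37}$ ($c{\left(C,S \right)} = \frac{1}{-37} = - \frac{1}{37}$)
$861 - c{\left(-10,10 \right)} = 861 - - \frac{1}{37} = 861 + \frac{1}{37} = \frac{31858}{37}$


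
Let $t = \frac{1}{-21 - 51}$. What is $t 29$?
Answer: $- \frac{29}{72} \approx -0.40278$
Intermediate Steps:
$t = - \frac{1}{72}$ ($t = \frac{1}{-72} = - \frac{1}{72} \approx -0.013889$)
$t 29 = \left(- \frac{1}{72}\right) 29 = - \frac{29}{72}$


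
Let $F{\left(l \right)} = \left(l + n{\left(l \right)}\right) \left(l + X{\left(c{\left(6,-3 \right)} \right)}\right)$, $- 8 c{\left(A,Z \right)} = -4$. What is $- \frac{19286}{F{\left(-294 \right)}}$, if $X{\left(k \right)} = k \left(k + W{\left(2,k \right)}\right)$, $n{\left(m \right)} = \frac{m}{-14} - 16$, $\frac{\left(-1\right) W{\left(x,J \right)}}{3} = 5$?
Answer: $- \frac{77144}{348245} \approx -0.22152$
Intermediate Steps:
$W{\left(x,J \right)} = -15$ ($W{\left(x,J \right)} = \left(-3\right) 5 = -15$)
$c{\left(A,Z \right)} = \frac{1}{2}$ ($c{\left(A,Z \right)} = \left(- \frac{1}{8}\right) \left(-4\right) = \frac{1}{2}$)
$n{\left(m \right)} = -16 - \frac{m}{14}$ ($n{\left(m \right)} = - \frac{m}{14} - 16 = -16 - \frac{m}{14}$)
$X{\left(k \right)} = k \left(-15 + k\right)$ ($X{\left(k \right)} = k \left(k - 15\right) = k \left(-15 + k\right)$)
$F{\left(l \right)} = \left(-16 + \frac{13 l}{14}\right) \left(- \frac{29}{4} + l\right)$ ($F{\left(l \right)} = \left(l - \left(16 + \frac{l}{14}\right)\right) \left(l + \frac{-15 + \frac{1}{2}}{2}\right) = \left(-16 + \frac{13 l}{14}\right) \left(l + \frac{1}{2} \left(- \frac{29}{2}\right)\right) = \left(-16 + \frac{13 l}{14}\right) \left(l - \frac{29}{4}\right) = \left(-16 + \frac{13 l}{14}\right) \left(- \frac{29}{4} + l\right)$)
$- \frac{19286}{F{\left(-294 \right)}} = - \frac{19286}{116 - - \frac{26733}{4} + \frac{13 \left(-294\right)^{2}}{14}} = - \frac{19286}{116 + \frac{26733}{4} + \frac{13}{14} \cdot 86436} = - \frac{19286}{116 + \frac{26733}{4} + 80262} = - \frac{19286}{\frac{348245}{4}} = \left(-19286\right) \frac{4}{348245} = - \frac{77144}{348245}$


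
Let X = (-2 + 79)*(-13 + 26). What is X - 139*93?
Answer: -11926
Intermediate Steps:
X = 1001 (X = 77*13 = 1001)
X - 139*93 = 1001 - 139*93 = 1001 - 12927 = -11926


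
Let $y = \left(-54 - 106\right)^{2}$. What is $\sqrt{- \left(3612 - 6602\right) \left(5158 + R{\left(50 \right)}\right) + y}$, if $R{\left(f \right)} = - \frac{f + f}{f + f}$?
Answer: $\sqrt{15445030} \approx 3930.0$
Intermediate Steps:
$R{\left(f \right)} = -1$ ($R{\left(f \right)} = - \frac{2 f}{2 f} = - 2 f \frac{1}{2 f} = \left(-1\right) 1 = -1$)
$y = 25600$ ($y = \left(-160\right)^{2} = 25600$)
$\sqrt{- \left(3612 - 6602\right) \left(5158 + R{\left(50 \right)}\right) + y} = \sqrt{- \left(3612 - 6602\right) \left(5158 - 1\right) + 25600} = \sqrt{- \left(-2990\right) 5157 + 25600} = \sqrt{\left(-1\right) \left(-15419430\right) + 25600} = \sqrt{15419430 + 25600} = \sqrt{15445030}$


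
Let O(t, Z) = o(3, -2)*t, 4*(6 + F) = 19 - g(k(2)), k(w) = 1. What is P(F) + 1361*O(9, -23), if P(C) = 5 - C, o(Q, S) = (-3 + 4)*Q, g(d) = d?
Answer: 73507/2 ≈ 36754.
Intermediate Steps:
o(Q, S) = Q (o(Q, S) = 1*Q = Q)
F = -3/2 (F = -6 + (19 - 1*1)/4 = -6 + (19 - 1)/4 = -6 + (¼)*18 = -6 + 9/2 = -3/2 ≈ -1.5000)
O(t, Z) = 3*t
P(F) + 1361*O(9, -23) = (5 - 1*(-3/2)) + 1361*(3*9) = (5 + 3/2) + 1361*27 = 13/2 + 36747 = 73507/2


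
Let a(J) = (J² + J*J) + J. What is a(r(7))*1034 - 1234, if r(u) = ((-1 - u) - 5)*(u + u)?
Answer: 68311010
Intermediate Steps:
r(u) = 2*u*(-6 - u) (r(u) = (-6 - u)*(2*u) = 2*u*(-6 - u))
a(J) = J + 2*J² (a(J) = (J² + J²) + J = 2*J² + J = J + 2*J²)
a(r(7))*1034 - 1234 = ((-2*7*(6 + 7))*(1 + 2*(-2*7*(6 + 7))))*1034 - 1234 = ((-2*7*13)*(1 + 2*(-2*7*13)))*1034 - 1234 = -182*(1 + 2*(-182))*1034 - 1234 = -182*(1 - 364)*1034 - 1234 = -182*(-363)*1034 - 1234 = 66066*1034 - 1234 = 68312244 - 1234 = 68311010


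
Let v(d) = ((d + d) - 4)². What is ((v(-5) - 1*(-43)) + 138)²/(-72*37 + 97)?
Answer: -142129/2567 ≈ -55.368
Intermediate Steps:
v(d) = (-4 + 2*d)² (v(d) = (2*d - 4)² = (-4 + 2*d)²)
((v(-5) - 1*(-43)) + 138)²/(-72*37 + 97) = ((4*(-2 - 5)² - 1*(-43)) + 138)²/(-72*37 + 97) = ((4*(-7)² + 43) + 138)²/(-2664 + 97) = ((4*49 + 43) + 138)²/(-2567) = ((196 + 43) + 138)²*(-1/2567) = (239 + 138)²*(-1/2567) = 377²*(-1/2567) = 142129*(-1/2567) = -142129/2567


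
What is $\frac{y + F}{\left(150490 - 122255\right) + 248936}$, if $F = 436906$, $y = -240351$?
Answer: $\frac{196555}{277171} \approx 0.70915$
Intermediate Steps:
$\frac{y + F}{\left(150490 - 122255\right) + 248936} = \frac{-240351 + 436906}{\left(150490 - 122255\right) + 248936} = \frac{196555}{28235 + 248936} = \frac{196555}{277171}$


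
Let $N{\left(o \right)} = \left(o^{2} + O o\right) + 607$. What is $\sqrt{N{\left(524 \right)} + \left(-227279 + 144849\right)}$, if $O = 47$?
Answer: $\sqrt{217381} \approx 466.24$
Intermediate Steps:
$N{\left(o \right)} = 607 + o^{2} + 47 o$ ($N{\left(o \right)} = \left(o^{2} + 47 o\right) + 607 = 607 + o^{2} + 47 o$)
$\sqrt{N{\left(524 \right)} + \left(-227279 + 144849\right)} = \sqrt{\left(607 + 524^{2} + 47 \cdot 524\right) + \left(-227279 + 144849\right)} = \sqrt{\left(607 + 274576 + 24628\right) - 82430} = \sqrt{299811 - 82430} = \sqrt{217381}$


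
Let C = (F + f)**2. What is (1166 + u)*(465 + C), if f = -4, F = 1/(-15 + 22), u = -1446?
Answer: -940560/7 ≈ -1.3437e+5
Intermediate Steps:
F = 1/7 ≈ 0.14286
C = 729/49 (C = (1/7 - 4)**2 = (-27/7)**2 = 729/49 ≈ 14.878)
(1166 + u)*(465 + C) = (1166 - 1446)*(465 + 729/49) = -280*23514/49 = -940560/7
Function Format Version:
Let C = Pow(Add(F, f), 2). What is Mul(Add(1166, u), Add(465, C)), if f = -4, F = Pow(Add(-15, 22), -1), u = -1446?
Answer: Rational(-940560, 7) ≈ -1.3437e+5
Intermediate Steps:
F = Rational(1, 7) (F = Pow(7, -1) = Rational(1, 7) ≈ 0.14286)
C = Rational(729, 49) (C = Pow(Add(Rational(1, 7), -4), 2) = Pow(Rational(-27, 7), 2) = Rational(729, 49) ≈ 14.878)
Mul(Add(1166, u), Add(465, C)) = Mul(Add(1166, -1446), Add(465, Rational(729, 49))) = Mul(-280, Rational(23514, 49)) = Rational(-940560, 7)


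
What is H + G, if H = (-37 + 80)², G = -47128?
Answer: -45279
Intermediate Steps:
H = 1849 (H = 43² = 1849)
H + G = 1849 - 47128 = -45279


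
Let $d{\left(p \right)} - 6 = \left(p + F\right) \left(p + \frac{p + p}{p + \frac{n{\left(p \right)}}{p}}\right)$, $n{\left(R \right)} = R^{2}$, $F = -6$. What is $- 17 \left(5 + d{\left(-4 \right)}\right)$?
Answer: $-697$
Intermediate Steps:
$d{\left(p \right)} = 6 + \left(1 + p\right) \left(-6 + p\right)$ ($d{\left(p \right)} = 6 + \left(p - 6\right) \left(p + \frac{p + p}{p + \frac{p^{2}}{p}}\right) = 6 + \left(-6 + p\right) \left(p + \frac{2 p}{p + p}\right) = 6 + \left(-6 + p\right) \left(p + \frac{2 p}{2 p}\right) = 6 + \left(-6 + p\right) \left(p + 2 p \frac{1}{2 p}\right) = 6 + \left(-6 + p\right) \left(p + 1\right) = 6 + \left(-6 + p\right) \left(1 + p\right) = 6 + \left(1 + p\right) \left(-6 + p\right)$)
$- 17 \left(5 + d{\left(-4 \right)}\right) = - 17 \left(5 - 4 \left(-5 - 4\right)\right) = - 17 \left(5 - -36\right) = - 17 \left(5 + 36\right) = \left(-17\right) 41 = -697$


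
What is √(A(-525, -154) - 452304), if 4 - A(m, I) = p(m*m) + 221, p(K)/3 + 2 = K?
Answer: 7*I*√26110 ≈ 1131.1*I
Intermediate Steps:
p(K) = -6 + 3*K
A(m, I) = -211 - 3*m² (A(m, I) = 4 - ((-6 + 3*(m*m)) + 221) = 4 - ((-6 + 3*m²) + 221) = 4 - (215 + 3*m²) = 4 + (-215 - 3*m²) = -211 - 3*m²)
√(A(-525, -154) - 452304) = √((-211 - 3*(-525)²) - 452304) = √((-211 - 3*275625) - 452304) = √((-211 - 826875) - 452304) = √(-827086 - 452304) = √(-1279390) = 7*I*√26110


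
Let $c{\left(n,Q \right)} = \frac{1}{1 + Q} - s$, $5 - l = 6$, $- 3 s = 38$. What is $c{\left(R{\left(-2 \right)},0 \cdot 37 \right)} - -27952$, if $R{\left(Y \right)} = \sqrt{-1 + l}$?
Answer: $\frac{83897}{3} \approx 27966.0$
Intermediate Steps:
$s = - \frac{38}{3}$ ($s = \left(- \frac{1}{3}\right) 38 = - \frac{38}{3} \approx -12.667$)
$l = -1$ ($l = 5 - 6 = -1$)
$R{\left(Y \right)} = i \sqrt{2}$ ($R{\left(Y \right)} = \sqrt{-1 - 1} = \sqrt{-2} = i \sqrt{2}$)
$c{\left(n,Q \right)} = \frac{38}{3} + \frac{1}{1 + Q}$ ($c{\left(n,Q \right)} = \frac{1}{1 + Q} - - \frac{38}{3} = \frac{1}{1 + Q} + \frac{38}{3} = \frac{38}{3} + \frac{1}{1 + Q}$)
$c{\left(R{\left(-2 \right)},0 \cdot 37 \right)} - -27952 = \frac{41 + 38 \cdot 0 \cdot 37}{3 \left(1 + 0 \cdot 37\right)} - -27952 = \frac{41 + 38 \cdot 0}{3 \left(1 + 0\right)} + 27952 = \frac{41 + 0}{3 \cdot 1} + 27952 = \frac{1}{3} \cdot 1 \cdot 41 + 27952 = \frac{41}{3} + 27952 = \frac{83897}{3}$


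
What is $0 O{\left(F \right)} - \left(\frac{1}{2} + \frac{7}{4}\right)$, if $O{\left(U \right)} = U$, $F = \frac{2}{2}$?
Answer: $- \frac{9}{4} \approx -2.25$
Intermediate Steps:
$F = 1$ ($F = 2 \cdot \frac{1}{2} = 1$)
$0 O{\left(F \right)} - \left(\frac{1}{2} + \frac{7}{4}\right) = 0 \cdot 1 - \left(\frac{1}{2} + \frac{7}{4}\right) = 0 - \frac{9}{4} = - \frac{9}{4}$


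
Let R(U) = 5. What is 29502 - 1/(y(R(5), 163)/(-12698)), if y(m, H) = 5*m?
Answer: 750248/25 ≈ 30010.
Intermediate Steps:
29502 - 1/(y(R(5), 163)/(-12698)) = 29502 - 1/((5*5)/(-12698)) = 29502 - 1/(25*(-1/12698)) = 29502 - 1/(-25/12698) = 29502 - 1*(-12698/25) = 29502 + 12698/25 = 750248/25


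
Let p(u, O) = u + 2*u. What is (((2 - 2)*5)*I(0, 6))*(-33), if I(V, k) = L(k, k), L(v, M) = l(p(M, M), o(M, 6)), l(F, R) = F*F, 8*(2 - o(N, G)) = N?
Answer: 0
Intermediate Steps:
p(u, O) = 3*u
o(N, G) = 2 - N/8
l(F, R) = F²
L(v, M) = 9*M² (L(v, M) = (3*M)² = 9*M²)
I(V, k) = 9*k²
(((2 - 2)*5)*I(0, 6))*(-33) = (((2 - 2)*5)*(9*6²))*(-33) = ((0*5)*(9*36))*(-33) = (0*324)*(-33) = 0*(-33) = 0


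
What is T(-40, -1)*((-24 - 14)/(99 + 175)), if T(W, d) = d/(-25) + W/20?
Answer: 931/3425 ≈ 0.27182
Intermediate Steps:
T(W, d) = -d/25 + W/20 (T(W, d) = d*(-1/25) + W*(1/20) = -d/25 + W/20)
T(-40, -1)*((-24 - 14)/(99 + 175)) = (-1/25*(-1) + (1/20)*(-40))*((-24 - 14)/(99 + 175)) = (1/25 - 2)*(-38/274) = -(-1862)/(25*274) = -49/25*(-19/137) = 931/3425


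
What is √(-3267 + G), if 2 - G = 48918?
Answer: I*√52183 ≈ 228.44*I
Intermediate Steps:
G = -48916 (G = 2 - 1*48918 = 2 - 48918 = -48916)
√(-3267 + G) = √(-3267 - 48916) = √(-52183) = I*√52183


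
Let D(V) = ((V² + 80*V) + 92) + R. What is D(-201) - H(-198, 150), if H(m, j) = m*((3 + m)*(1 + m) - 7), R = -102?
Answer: 7629095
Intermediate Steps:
D(V) = -10 + V² + 80*V (D(V) = ((V² + 80*V) + 92) - 102 = (92 + V² + 80*V) - 102 = -10 + V² + 80*V)
H(m, j) = m*(-7 + (1 + m)*(3 + m)) (H(m, j) = m*((1 + m)*(3 + m) - 7) = m*(-7 + (1 + m)*(3 + m)))
D(-201) - H(-198, 150) = (-10 + (-201)² + 80*(-201)) - (-198)*(-4 + (-198)² + 4*(-198)) = (-10 + 40401 - 16080) - (-198)*(-4 + 39204 - 792) = 24311 - (-198)*38408 = 24311 - 1*(-7604784) = 24311 + 7604784 = 7629095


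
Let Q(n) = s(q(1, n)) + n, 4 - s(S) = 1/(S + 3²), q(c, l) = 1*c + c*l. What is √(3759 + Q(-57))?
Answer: √8186601/47 ≈ 60.877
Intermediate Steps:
q(c, l) = c + c*l
s(S) = 4 - 1/(9 + S) (s(S) = 4 - 1/(S + 3²) = 4 - 1/(S + 9) = 4 - 1/(9 + S))
Q(n) = n + (39 + 4*n)/(10 + n) (Q(n) = (35 + 4*(1*(1 + n)))/(9 + 1*(1 + n)) + n = (35 + 4*(1 + n))/(9 + (1 + n)) + n = (35 + (4 + 4*n))/(10 + n) + n = (39 + 4*n)/(10 + n) + n = n + (39 + 4*n)/(10 + n))
√(3759 + Q(-57)) = √(3759 + (39 + (-57)² + 14*(-57))/(10 - 57)) = √(3759 + (39 + 3249 - 798)/(-47)) = √(3759 - 1/47*2490) = √(3759 - 2490/47) = √(174183/47) = √8186601/47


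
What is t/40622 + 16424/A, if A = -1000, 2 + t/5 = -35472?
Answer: -52784108/2538875 ≈ -20.790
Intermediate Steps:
t = -177370 (t = -10 + 5*(-35472) = -10 - 177360 = -177370)
t/40622 + 16424/A = -177370/40622 + 16424/(-1000) = -177370*1/40622 + 16424*(-1/1000) = -88685/20311 - 2053/125 = -52784108/2538875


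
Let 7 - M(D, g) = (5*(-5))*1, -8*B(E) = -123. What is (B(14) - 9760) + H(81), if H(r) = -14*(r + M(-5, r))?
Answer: -90613/8 ≈ -11327.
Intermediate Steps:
B(E) = 123/8 (B(E) = -1/8*(-123) = 123/8)
M(D, g) = 32 (M(D, g) = 7 - 5*(-5) = 7 - (-25) = 7 - 1*(-25) = 7 + 25 = 32)
H(r) = -448 - 14*r (H(r) = -14*(r + 32) = -14*(32 + r) = -448 - 14*r)
(B(14) - 9760) + H(81) = (123/8 - 9760) + (-448 - 14*81) = -77957/8 + (-448 - 1134) = -77957/8 - 1582 = -90613/8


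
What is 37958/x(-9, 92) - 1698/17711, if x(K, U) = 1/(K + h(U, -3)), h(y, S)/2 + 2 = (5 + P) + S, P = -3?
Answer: -10084113768/17711 ≈ -5.6937e+5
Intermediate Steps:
h(y, S) = 2*S (h(y, S) = -4 + 2*((5 - 3) + S) = -4 + 2*(2 + S) = -4 + (4 + 2*S) = 2*S)
x(K, U) = 1/(-6 + K) (x(K, U) = 1/(K + 2*(-3)) = 1/(K - 6) = 1/(-6 + K))
37958/x(-9, 92) - 1698/17711 = 37958/(1/(-6 - 9)) - 1698/17711 = 37958/(1/(-15)) - 1698*1/17711 = 37958/(-1/15) - 1698/17711 = 37958*(-15) - 1698/17711 = -569370 - 1698/17711 = -10084113768/17711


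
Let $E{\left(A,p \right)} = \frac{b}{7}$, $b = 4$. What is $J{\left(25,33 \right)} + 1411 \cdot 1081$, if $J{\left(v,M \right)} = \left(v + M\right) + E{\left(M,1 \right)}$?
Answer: $\frac{10677447}{7} \approx 1.5254 \cdot 10^{6}$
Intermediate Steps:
$E{\left(A,p \right)} = \frac{4}{7}$
$J{\left(v,M \right)} = \frac{4}{7} + M + v$ ($J{\left(v,M \right)} = \left(v + M\right) + \frac{4}{7} = \left(M + v\right) + \frac{4}{7} = \frac{4}{7} + M + v$)
$J{\left(25,33 \right)} + 1411 \cdot 1081 = \left(\frac{4}{7} + 33 + 25\right) + 1411 \cdot 1081 = \frac{410}{7} + 1525291 = \frac{10677447}{7}$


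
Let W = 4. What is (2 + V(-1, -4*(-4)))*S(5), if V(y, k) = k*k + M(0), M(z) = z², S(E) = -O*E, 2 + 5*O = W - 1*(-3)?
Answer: -1290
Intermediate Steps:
O = 1 (O = -⅖ + (4 - 1*(-3))/5 = -⅖ + (4 + 3)/5 = -⅖ + (⅕)*7 = -⅖ + 7/5 = 1)
S(E) = -E
V(y, k) = k² (V(y, k) = k*k + 0² = k² + 0 = k²)
(2 + V(-1, -4*(-4)))*S(5) = (2 + (-4*(-4))²)*(-1*5) = (2 + 16²)*(-5) = (2 + 256)*(-5) = 258*(-5) = -1290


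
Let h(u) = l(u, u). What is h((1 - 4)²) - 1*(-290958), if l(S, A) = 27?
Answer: 290985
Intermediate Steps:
h(u) = 27
h((1 - 4)²) - 1*(-290958) = 27 - 1*(-290958) = 27 + 290958 = 290985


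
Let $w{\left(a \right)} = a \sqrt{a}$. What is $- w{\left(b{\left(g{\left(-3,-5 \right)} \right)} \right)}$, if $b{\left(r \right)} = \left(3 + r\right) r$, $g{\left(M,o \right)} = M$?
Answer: $0$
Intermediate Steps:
$b{\left(r \right)} = r \left(3 + r\right)$
$w{\left(a \right)} = a^{\frac{3}{2}}$
$- w{\left(b{\left(g{\left(-3,-5 \right)} \right)} \right)} = - \left(- 3 \left(3 - 3\right)\right)^{\frac{3}{2}} = - \left(\left(-3\right) 0\right)^{\frac{3}{2}} = - 0^{\frac{3}{2}} = \left(-1\right) 0 = 0$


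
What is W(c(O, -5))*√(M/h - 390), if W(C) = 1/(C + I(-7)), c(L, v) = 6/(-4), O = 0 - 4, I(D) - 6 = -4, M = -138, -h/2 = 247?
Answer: 2*I*√23776467/247 ≈ 39.483*I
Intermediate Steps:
h = -494 (h = -2*247 = -494)
I(D) = 2 (I(D) = 6 - 4 = 2)
O = -4
c(L, v) = -3/2 (c(L, v) = 6*(-¼) = -3/2)
W(C) = 1/(2 + C) (W(C) = 1/(C + 2) = 1/(2 + C))
W(c(O, -5))*√(M/h - 390) = √(-138/(-494) - 390)/(2 - 3/2) = √(-138*(-1/494) - 390)/(½) = 2*√(69/247 - 390) = 2*√(-96261/247) = 2*(I*√23776467/247) = 2*I*√23776467/247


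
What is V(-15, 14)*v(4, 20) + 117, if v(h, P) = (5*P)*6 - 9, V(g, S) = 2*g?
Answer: -17613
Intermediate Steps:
v(h, P) = -9 + 30*P (v(h, P) = 30*P - 9 = -9 + 30*P)
V(-15, 14)*v(4, 20) + 117 = (2*(-15))*(-9 + 30*20) + 117 = -30*(-9 + 600) + 117 = -30*591 + 117 = -17730 + 117 = -17613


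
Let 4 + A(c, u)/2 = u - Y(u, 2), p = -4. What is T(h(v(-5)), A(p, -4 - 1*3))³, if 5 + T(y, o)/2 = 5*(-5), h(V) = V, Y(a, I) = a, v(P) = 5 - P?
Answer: -216000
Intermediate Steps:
A(c, u) = -8 (A(c, u) = -8 + 2*(u - u) = -8 + 2*0 = -8 + 0 = -8)
T(y, o) = -60 (T(y, o) = -10 + 2*(5*(-5)) = -10 + 2*(-25) = -10 - 50 = -60)
T(h(v(-5)), A(p, -4 - 1*3))³ = (-60)³ = -216000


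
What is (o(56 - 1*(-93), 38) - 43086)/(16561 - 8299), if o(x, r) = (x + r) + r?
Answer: -14287/2754 ≈ -5.1877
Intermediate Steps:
o(x, r) = x + 2*r (o(x, r) = (r + x) + r = x + 2*r)
(o(56 - 1*(-93), 38) - 43086)/(16561 - 8299) = (((56 - 1*(-93)) + 2*38) - 43086)/(16561 - 8299) = (((56 + 93) + 76) - 43086)/8262 = ((149 + 76) - 43086)*(1/8262) = (225 - 43086)*(1/8262) = -42861*1/8262 = -14287/2754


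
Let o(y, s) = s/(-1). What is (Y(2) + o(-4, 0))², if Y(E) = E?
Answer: 4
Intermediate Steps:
o(y, s) = -s (o(y, s) = s*(-1) = -s)
(Y(2) + o(-4, 0))² = (2 - 1*0)² = (2 + 0)² = 2² = 4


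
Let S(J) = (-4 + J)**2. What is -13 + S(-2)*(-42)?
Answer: -1525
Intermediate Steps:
-13 + S(-2)*(-42) = -13 + (-4 - 2)**2*(-42) = -13 + (-6)**2*(-42) = -13 + 36*(-42) = -13 - 1512 = -1525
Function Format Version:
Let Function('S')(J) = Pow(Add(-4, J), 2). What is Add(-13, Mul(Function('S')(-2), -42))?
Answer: -1525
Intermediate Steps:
Add(-13, Mul(Function('S')(-2), -42)) = Add(-13, Mul(Pow(Add(-4, -2), 2), -42)) = Add(-13, Mul(Pow(-6, 2), -42)) = Add(-13, Mul(36, -42)) = Add(-13, -1512) = -1525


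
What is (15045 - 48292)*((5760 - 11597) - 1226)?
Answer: 234823561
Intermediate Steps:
(15045 - 48292)*((5760 - 11597) - 1226) = -33247*(-5837 - 1226) = -33247*(-7063) = 234823561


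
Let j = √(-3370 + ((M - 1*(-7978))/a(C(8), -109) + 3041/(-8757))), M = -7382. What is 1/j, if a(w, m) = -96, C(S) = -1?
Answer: -6*I*√460322367134/236547979 ≈ -0.017209*I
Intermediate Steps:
j = I*√460322367134/11676 (j = √(-3370 + ((-7382 - 1*(-7978))/(-96) + 3041/(-8757))) = √(-3370 + ((-7382 + 7978)*(-1/96) + 3041*(-1/8757))) = √(-3370 + (596*(-1/96) - 3041/8757)) = √(-3370 + (-149/24 - 3041/8757)) = √(-3370 - 459259/70056) = √(-236547979/70056) = I*√460322367134/11676 ≈ 58.108*I)
1/j = 1/(I*√460322367134/11676) = -6*I*√460322367134/236547979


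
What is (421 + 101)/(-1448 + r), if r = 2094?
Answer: 261/323 ≈ 0.80805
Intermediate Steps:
(421 + 101)/(-1448 + r) = (421 + 101)/(-1448 + 2094) = 522/646 = 522*(1/646) = 261/323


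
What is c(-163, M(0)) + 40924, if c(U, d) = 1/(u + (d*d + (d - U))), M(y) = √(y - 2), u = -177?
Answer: 5279188/129 - I*√2/258 ≈ 40924.0 - 0.0054814*I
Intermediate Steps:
M(y) = √(-2 + y)
c(U, d) = 1/(-177 + d + d² - U) (c(U, d) = 1/(-177 + (d*d + (d - U))) = 1/(-177 + (d² + (d - U))) = 1/(-177 + (d + d² - U)) = 1/(-177 + d + d² - U))
c(-163, M(0)) + 40924 = 1/(-177 + √(-2 + 0) + (√(-2 + 0))² - 1*(-163)) + 40924 = 1/(-177 + √(-2) + (√(-2))² + 163) + 40924 = 1/(-177 + I*√2 + (I*√2)² + 163) + 40924 = 1/(-177 + I*√2 - 2 + 163) + 40924 = 1/(-16 + I*√2) + 40924 = 40924 + 1/(-16 + I*√2)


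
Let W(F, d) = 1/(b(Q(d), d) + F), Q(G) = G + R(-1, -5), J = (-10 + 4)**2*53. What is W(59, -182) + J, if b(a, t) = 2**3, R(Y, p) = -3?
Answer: 127837/67 ≈ 1908.0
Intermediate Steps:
J = 1908 (J = (-6)**2*53 = 36*53 = 1908)
Q(G) = -3 + G (Q(G) = G - 3 = -3 + G)
b(a, t) = 8
W(F, d) = 1/(8 + F)
W(59, -182) + J = 1/(8 + 59) + 1908 = 1/67 + 1908 = 127837/67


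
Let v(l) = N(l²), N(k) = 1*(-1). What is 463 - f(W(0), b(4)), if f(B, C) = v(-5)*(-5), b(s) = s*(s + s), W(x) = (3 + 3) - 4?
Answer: 458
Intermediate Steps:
N(k) = -1
v(l) = -1
W(x) = 2 (W(x) = 6 - 4 = 2)
b(s) = 2*s² (b(s) = s*(2*s) = 2*s²)
f(B, C) = 5 (f(B, C) = -1*(-5) = 5)
463 - f(W(0), b(4)) = 463 - 1*5 = 463 - 5 = 458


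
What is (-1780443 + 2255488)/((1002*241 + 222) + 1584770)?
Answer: 475045/1826474 ≈ 0.26009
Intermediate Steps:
(-1780443 + 2255488)/((1002*241 + 222) + 1584770) = 475045/((241482 + 222) + 1584770) = 475045/(241704 + 1584770) = 475045/1826474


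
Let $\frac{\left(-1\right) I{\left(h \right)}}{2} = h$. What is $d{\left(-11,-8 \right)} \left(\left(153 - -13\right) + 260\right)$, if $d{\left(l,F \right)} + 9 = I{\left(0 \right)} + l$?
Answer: $-8520$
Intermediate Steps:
$I{\left(h \right)} = - 2 h$
$d{\left(l,F \right)} = -9 + l$ ($d{\left(l,F \right)} = -9 + \left(\left(-2\right) 0 + l\right) = -9 + \left(0 + l\right) = -9 + l$)
$d{\left(-11,-8 \right)} \left(\left(153 - -13\right) + 260\right) = \left(-9 - 11\right) \left(\left(153 - -13\right) + 260\right) = - 20 \left(\left(153 + 13\right) + 260\right) = - 20 \left(166 + 260\right) = \left(-20\right) 426 = -8520$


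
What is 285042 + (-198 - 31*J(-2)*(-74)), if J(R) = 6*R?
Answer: 257316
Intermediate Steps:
285042 + (-198 - 31*J(-2)*(-74)) = 285042 + (-198 - 186*(-2)*(-74)) = 285042 + (-198 - 31*(-12)*(-74)) = 285042 + (-198 + 372*(-74)) = 285042 + (-198 - 27528) = 285042 - 27726 = 257316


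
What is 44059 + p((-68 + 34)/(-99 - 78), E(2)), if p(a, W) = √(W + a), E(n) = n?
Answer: 44059 + 2*√17169/177 ≈ 44061.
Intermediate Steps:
44059 + p((-68 + 34)/(-99 - 78), E(2)) = 44059 + √(2 + (-68 + 34)/(-99 - 78)) = 44059 + √(2 - 34/(-177)) = 44059 + √(2 - 34*(-1/177)) = 44059 + √(2 + 34/177) = 44059 + √(388/177) = 44059 + 2*√17169/177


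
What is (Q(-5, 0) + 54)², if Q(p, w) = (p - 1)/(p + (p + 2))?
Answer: 47961/16 ≈ 2997.6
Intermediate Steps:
Q(p, w) = (-1 + p)/(2 + 2*p) (Q(p, w) = (-1 + p)/(p + (2 + p)) = (-1 + p)/(2 + 2*p))
(Q(-5, 0) + 54)² = ((-1 - 5)/(2*(1 - 5)) + 54)² = ((½)*(-6)/(-4) + 54)² = ((½)*(-¼)*(-6) + 54)² = (¾ + 54)² = (219/4)² = 47961/16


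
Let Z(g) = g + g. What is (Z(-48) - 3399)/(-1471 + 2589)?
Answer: -3495/1118 ≈ -3.1261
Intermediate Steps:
Z(g) = 2*g
(Z(-48) - 3399)/(-1471 + 2589) = (2*(-48) - 3399)/(-1471 + 2589) = (-96 - 3399)/1118 = -3495*1/1118 = -3495/1118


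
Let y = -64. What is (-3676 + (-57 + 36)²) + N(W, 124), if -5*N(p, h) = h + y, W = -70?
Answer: -3247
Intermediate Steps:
N(p, h) = 64/5 - h/5 (N(p, h) = -(h - 64)/5 = -(-64 + h)/5 = 64/5 - h/5)
(-3676 + (-57 + 36)²) + N(W, 124) = (-3676 + (-57 + 36)²) + (64/5 - ⅕*124) = (-3676 + (-21)²) + (64/5 - 124/5) = (-3676 + 441) - 12 = -3235 - 12 = -3247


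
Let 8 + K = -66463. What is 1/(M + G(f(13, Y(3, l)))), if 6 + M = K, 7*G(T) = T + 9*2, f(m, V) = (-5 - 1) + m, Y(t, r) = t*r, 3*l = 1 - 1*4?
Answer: -7/465314 ≈ -1.5044e-5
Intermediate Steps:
K = -66471 (K = -8 - 66463 = -66471)
l = -1 (l = (1 - 1*4)/3 = (1 - 4)/3 = (⅓)*(-3) = -1)
Y(t, r) = r*t
f(m, V) = -6 + m
G(T) = 18/7 + T/7 (G(T) = (T + 9*2)/7 = (T + 18)/7 = (18 + T)/7 = 18/7 + T/7)
M = -66477 (M = -6 - 66471 = -66477)
1/(M + G(f(13, Y(3, l)))) = 1/(-66477 + (18/7 + (-6 + 13)/7)) = 1/(-66477 + (18/7 + (⅐)*7)) = 1/(-66477 + (18/7 + 1)) = 1/(-66477 + 25/7) = 1/(-465314/7) = -7/465314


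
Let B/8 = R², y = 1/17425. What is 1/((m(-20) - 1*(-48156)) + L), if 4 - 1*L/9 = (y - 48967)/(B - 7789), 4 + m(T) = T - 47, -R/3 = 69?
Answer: 5837427275/280910517150041 ≈ 2.0780e-5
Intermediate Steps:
R = -207 (R = -3*69 = -207)
y = 1/17425 ≈ 5.7389e-5
m(T) = -51 + T (m(T) = -4 + (T - 47) = -4 + (-47 + T) = -51 + T)
B = 342792 (B = 8*(-207)² = 8*42849 = 342792)
L = 217826631666/5837427275 (L = 36 - 9*(1/17425 - 48967)/(342792 - 7789) = 36 - (-7679249766)/(17425*335003) = 36 - 9*(-853249974/5837427275) = 36 + 7679249766/5837427275 = 217826631666/5837427275 ≈ 37.315)
1/((m(-20) - 1*(-48156)) + L) = 1/(((-51 - 20) - 1*(-48156)) + 217826631666/5837427275) = 1/((-71 + 48156) + 217826631666/5837427275) = 1/(48085 + 217826631666/5837427275) = 1/(280910517150041/5837427275) = 5837427275/280910517150041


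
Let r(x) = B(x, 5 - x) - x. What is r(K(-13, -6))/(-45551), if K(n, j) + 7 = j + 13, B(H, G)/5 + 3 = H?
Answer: 15/45551 ≈ 0.00032930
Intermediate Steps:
B(H, G) = -15 + 5*H
K(n, j) = 6 + j (K(n, j) = -7 + (j + 13) = -7 + (13 + j) = 6 + j)
r(x) = -15 + 4*x (r(x) = (-15 + 5*x) - x = -15 + 4*x)
r(K(-13, -6))/(-45551) = (-15 + 4*(6 - 6))/(-45551) = (-15 + 4*0)*(-1/45551) = (-15 + 0)*(-1/45551) = -15*(-1/45551) = 15/45551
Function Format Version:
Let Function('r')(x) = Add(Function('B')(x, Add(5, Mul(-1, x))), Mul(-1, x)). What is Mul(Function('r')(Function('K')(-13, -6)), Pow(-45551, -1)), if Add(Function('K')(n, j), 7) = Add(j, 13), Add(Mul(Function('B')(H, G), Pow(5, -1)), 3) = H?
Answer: Rational(15, 45551) ≈ 0.00032930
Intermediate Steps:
Function('B')(H, G) = Add(-15, Mul(5, H))
Function('K')(n, j) = Add(6, j) (Function('K')(n, j) = Add(-7, Add(j, 13)) = Add(-7, Add(13, j)) = Add(6, j))
Function('r')(x) = Add(-15, Mul(4, x)) (Function('r')(x) = Add(Add(-15, Mul(5, x)), Mul(-1, x)) = Add(-15, Mul(4, x)))
Mul(Function('r')(Function('K')(-13, -6)), Pow(-45551, -1)) = Mul(Add(-15, Mul(4, Add(6, -6))), Pow(-45551, -1)) = Mul(Add(-15, Mul(4, 0)), Rational(-1, 45551)) = Mul(Add(-15, 0), Rational(-1, 45551)) = Mul(-15, Rational(-1, 45551)) = Rational(15, 45551)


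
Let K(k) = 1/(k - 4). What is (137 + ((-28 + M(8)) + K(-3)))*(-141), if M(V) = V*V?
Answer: -170610/7 ≈ -24373.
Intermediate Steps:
M(V) = V²
K(k) = 1/(-4 + k)
(137 + ((-28 + M(8)) + K(-3)))*(-141) = (137 + ((-28 + 8²) + 1/(-4 - 3)))*(-141) = (137 + ((-28 + 64) + 1/(-7)))*(-141) = (137 + (36 - ⅐))*(-141) = (137 + 251/7)*(-141) = (1210/7)*(-141) = -170610/7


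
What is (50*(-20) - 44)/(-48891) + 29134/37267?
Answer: 487765714/607340299 ≈ 0.80312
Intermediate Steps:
(50*(-20) - 44)/(-48891) + 29134/37267 = (-1000 - 44)*(-1/48891) + 29134*(1/37267) = -1044*(-1/48891) + 29134/37267 = 348/16297 + 29134/37267 = 487765714/607340299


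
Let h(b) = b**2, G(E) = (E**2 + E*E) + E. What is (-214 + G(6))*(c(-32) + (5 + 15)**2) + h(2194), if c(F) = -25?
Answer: 4762636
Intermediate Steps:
G(E) = E + 2*E**2 (G(E) = (E**2 + E**2) + E = 2*E**2 + E = E + 2*E**2)
(-214 + G(6))*(c(-32) + (5 + 15)**2) + h(2194) = (-214 + 6*(1 + 2*6))*(-25 + (5 + 15)**2) + 2194**2 = (-214 + 6*(1 + 12))*(-25 + 20**2) + 4813636 = (-214 + 6*13)*(-25 + 400) + 4813636 = (-214 + 78)*375 + 4813636 = -136*375 + 4813636 = -51000 + 4813636 = 4762636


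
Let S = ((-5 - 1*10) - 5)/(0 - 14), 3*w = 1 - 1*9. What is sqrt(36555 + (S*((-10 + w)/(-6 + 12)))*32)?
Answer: sqrt(16078195)/21 ≈ 190.94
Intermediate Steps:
w = -8/3 (w = (1 - 1*9)/3 = (1 - 9)/3 = (1/3)*(-8) = -8/3 ≈ -2.6667)
S = 10/7 (S = ((-5 - 10) - 5)/(-14) = (-15 - 5)*(-1/14) = -20*(-1/14) = 10/7 ≈ 1.4286)
sqrt(36555 + (S*((-10 + w)/(-6 + 12)))*32) = sqrt(36555 + (10*((-10 - 8/3)/(-6 + 12))/7)*32) = sqrt(36555 + (10*(-38/3/6)/7)*32) = sqrt(36555 + (10*(-38/3*1/6)/7)*32) = sqrt(36555 + ((10/7)*(-19/9))*32) = sqrt(36555 - 190/63*32) = sqrt(36555 - 6080/63) = sqrt(2296885/63) = sqrt(16078195)/21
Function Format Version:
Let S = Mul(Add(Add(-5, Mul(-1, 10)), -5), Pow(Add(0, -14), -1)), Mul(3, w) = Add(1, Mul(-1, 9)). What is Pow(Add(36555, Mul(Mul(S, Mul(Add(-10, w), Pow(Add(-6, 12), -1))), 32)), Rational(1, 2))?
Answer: Mul(Rational(1, 21), Pow(16078195, Rational(1, 2))) ≈ 190.94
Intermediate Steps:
w = Rational(-8, 3) (w = Mul(Rational(1, 3), Add(1, Mul(-1, 9))) = Mul(Rational(1, 3), Add(1, -9)) = Mul(Rational(1, 3), -8) = Rational(-8, 3) ≈ -2.6667)
S = Rational(10, 7) (S = Mul(Add(Add(-5, -10), -5), Pow(-14, -1)) = Mul(Add(-15, -5), Rational(-1, 14)) = Mul(-20, Rational(-1, 14)) = Rational(10, 7) ≈ 1.4286)
Pow(Add(36555, Mul(Mul(S, Mul(Add(-10, w), Pow(Add(-6, 12), -1))), 32)), Rational(1, 2)) = Pow(Add(36555, Mul(Mul(Rational(10, 7), Mul(Add(-10, Rational(-8, 3)), Pow(Add(-6, 12), -1))), 32)), Rational(1, 2)) = Pow(Add(36555, Mul(Mul(Rational(10, 7), Mul(Rational(-38, 3), Pow(6, -1))), 32)), Rational(1, 2)) = Pow(Add(36555, Mul(Mul(Rational(10, 7), Mul(Rational(-38, 3), Rational(1, 6))), 32)), Rational(1, 2)) = Pow(Add(36555, Mul(Mul(Rational(10, 7), Rational(-19, 9)), 32)), Rational(1, 2)) = Pow(Add(36555, Mul(Rational(-190, 63), 32)), Rational(1, 2)) = Pow(Add(36555, Rational(-6080, 63)), Rational(1, 2)) = Pow(Rational(2296885, 63), Rational(1, 2)) = Mul(Rational(1, 21), Pow(16078195, Rational(1, 2)))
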